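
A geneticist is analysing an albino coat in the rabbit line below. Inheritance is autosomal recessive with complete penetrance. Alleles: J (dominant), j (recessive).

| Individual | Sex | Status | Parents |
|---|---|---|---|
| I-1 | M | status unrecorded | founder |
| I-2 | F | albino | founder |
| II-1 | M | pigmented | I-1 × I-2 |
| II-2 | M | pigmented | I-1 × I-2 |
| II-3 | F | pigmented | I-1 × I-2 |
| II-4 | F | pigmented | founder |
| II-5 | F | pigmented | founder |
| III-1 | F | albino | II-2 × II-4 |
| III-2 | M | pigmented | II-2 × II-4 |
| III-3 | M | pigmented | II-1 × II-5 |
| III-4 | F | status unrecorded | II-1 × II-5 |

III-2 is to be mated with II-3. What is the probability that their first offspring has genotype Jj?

1/2

II-2 is pigmented so carries J and received j from I-2 (jj), so II-2 is Jj.
II-4 is pigmented so carries J and passed j to III-1 (jj), so II-4 is Jj.
III-2 is a pigmented offspring of II-2 (Jj) × II-4 (Jj), whose cross gives 1/4 JJ : 1/2 Jj : 1/4 jj; conditioning on being pigmented, III-2 is JJ with probability 1/3, Jj with probability 2/3.
II-3 is pigmented so carries J and received j from I-2 (jj), so II-3 is Jj.
Summing over parental genotype combinations, P(offspring has genotype Jj) = 1/3·1/2 + 2/3·1/2 = 1/2.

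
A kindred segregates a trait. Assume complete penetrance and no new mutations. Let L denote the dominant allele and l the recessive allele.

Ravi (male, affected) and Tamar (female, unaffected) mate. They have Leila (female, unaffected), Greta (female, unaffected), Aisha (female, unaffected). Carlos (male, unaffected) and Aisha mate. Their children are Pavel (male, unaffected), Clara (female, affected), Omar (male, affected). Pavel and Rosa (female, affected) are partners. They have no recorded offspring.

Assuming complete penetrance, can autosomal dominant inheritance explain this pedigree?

Under autosomal dominant, Clara (affected, female) cannot arise from Carlos (unaffected) × Aisha (unaffected).

No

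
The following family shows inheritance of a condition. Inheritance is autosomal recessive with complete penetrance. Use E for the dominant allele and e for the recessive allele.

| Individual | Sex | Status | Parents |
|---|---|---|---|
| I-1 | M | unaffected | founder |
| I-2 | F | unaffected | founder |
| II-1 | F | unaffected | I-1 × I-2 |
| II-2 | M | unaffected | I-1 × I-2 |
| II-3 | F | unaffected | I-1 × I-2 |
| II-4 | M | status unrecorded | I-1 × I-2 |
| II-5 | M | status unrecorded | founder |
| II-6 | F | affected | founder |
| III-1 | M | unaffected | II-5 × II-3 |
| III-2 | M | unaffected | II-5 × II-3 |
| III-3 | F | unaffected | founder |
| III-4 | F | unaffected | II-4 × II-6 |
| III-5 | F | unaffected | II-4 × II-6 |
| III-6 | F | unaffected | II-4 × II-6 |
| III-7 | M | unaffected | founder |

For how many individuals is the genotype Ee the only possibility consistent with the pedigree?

Obligate heterozygotes: III-4 is unaffected so carries E and received e from II-6 (ee), so III-4 is Ee; III-5 is unaffected so carries E and received e from II-6 (ee), so III-5 is Ee; III-6 is unaffected so carries E and received e from II-6 (ee), so III-6 is Ee.
Every other individual is either homozygous by phenotype or has at least one consistent homozygous assignment, so the count is 3.

3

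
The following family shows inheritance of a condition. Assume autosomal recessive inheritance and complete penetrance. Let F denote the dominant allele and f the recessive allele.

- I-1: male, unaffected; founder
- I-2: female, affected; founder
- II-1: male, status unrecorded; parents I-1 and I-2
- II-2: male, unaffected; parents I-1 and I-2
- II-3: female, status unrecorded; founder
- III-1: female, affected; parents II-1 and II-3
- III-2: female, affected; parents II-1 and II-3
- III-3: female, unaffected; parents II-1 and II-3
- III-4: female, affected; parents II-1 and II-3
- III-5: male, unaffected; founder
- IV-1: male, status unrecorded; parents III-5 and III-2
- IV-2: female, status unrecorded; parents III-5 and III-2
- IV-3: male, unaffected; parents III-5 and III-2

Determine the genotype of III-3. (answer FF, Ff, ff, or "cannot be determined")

cannot be determined

III-3's phenotype allows FF or Ff, and no parent or child forces a single allele at both positions; consistent genotype assignments exist with III-3 as FF or Ff.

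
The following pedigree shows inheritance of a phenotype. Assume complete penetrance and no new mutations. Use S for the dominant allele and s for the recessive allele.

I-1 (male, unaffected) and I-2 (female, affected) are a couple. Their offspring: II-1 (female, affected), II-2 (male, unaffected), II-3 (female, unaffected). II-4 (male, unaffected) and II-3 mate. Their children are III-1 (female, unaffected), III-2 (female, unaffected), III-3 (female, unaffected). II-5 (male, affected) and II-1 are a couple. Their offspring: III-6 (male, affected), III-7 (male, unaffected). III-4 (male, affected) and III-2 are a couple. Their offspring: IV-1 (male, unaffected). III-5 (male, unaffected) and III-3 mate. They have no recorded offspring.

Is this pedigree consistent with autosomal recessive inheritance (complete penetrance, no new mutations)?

No

Under autosomal recessive, III-7 (unaffected, male) cannot arise from II-5 (affected) × II-1 (affected).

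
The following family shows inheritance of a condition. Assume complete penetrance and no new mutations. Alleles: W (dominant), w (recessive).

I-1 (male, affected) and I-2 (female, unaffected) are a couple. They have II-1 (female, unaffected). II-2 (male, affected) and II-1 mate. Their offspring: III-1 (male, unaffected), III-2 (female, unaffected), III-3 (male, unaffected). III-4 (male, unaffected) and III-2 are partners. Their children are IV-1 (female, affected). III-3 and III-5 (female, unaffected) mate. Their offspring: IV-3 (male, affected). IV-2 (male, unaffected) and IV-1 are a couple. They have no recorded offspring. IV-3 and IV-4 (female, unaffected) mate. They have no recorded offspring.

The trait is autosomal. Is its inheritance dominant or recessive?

III-4 and III-2 are both unaffected yet have an affected child IV-1. Under dominance, an affected child requires at least one affected parent, so the trait cannot be dominant.

recessive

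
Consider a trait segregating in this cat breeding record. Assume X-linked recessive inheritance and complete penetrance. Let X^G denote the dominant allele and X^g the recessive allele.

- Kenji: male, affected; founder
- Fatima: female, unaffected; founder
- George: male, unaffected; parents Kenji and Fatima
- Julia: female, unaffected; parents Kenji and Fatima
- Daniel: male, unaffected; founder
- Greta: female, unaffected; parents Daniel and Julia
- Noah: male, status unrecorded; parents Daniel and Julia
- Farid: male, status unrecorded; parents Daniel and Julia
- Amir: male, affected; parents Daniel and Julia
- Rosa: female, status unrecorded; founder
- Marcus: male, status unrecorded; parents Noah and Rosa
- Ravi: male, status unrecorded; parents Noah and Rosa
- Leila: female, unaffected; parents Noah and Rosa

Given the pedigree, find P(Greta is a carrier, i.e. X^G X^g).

Daniel is unaffected, so Daniel is X^G Y.
Julia is unaffected so carries G and received g from Kenji (X^g Y), so Julia is X^G X^g.
Their cross gives offspring ratios 1/2 X^G X^G : 1/2 X^G X^g. Conditioning on Greta being unaffected, P(X^G X^g) = 1/2 / 1 = 1/2.

1/2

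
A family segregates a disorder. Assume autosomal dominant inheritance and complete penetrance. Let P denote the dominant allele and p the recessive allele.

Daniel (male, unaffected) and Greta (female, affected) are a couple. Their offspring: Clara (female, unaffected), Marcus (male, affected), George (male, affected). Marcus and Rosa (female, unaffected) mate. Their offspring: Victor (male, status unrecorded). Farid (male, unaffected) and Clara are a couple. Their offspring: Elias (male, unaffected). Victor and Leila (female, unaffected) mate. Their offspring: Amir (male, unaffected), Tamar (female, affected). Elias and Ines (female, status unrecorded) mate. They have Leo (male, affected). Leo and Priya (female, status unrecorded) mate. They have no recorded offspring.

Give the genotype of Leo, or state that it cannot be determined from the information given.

Pp

From phenotype alone, Leo is PP or Pp.
Leo is affected so carries P and received p from Elias (pp), so Leo is Pp.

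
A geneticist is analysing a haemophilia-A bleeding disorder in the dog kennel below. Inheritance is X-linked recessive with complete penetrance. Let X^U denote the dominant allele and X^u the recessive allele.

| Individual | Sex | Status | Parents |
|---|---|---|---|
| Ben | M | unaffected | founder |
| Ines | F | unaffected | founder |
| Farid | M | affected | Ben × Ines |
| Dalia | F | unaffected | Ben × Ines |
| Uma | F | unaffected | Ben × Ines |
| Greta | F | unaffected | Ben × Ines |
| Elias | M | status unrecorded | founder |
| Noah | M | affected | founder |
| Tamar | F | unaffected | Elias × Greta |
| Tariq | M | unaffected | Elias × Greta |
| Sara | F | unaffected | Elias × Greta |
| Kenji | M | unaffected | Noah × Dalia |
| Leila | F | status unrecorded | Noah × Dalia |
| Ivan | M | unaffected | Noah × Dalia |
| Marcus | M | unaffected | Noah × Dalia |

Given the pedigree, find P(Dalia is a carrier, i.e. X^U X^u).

Ben is unaffected, so Ben is X^U Y.
Ines is unaffected so carries U and passed u to Farid (X^u Y), so Ines is X^U X^u.
Their cross gives offspring ratios 1/2 X^U X^U : 1/2 X^U X^u. Conditioning on Dalia being unaffected, P(X^U X^u) = 1/2 / 1 = 1/2 before taking Dalia's own offspring into account.
Noah is affected, so Noah is X^u Y.
Now use Dalia's offspring. Probability of each recorded status — unaffected son Kenji: 1/2 if Dalia is X^U X^u, 1 if X^U X^U; unaffected son Ivan: 1/2 if Dalia is X^U X^u, 1 if X^U X^U; unaffected son Marcus: 1/2 if Dalia is X^U X^u, 1 if X^U X^U. (Leila: equally likely either way, so uninformative.)
Bayes: P(X^U X^u) = 1/2·1/8 / (1/2·1/8 + 1/2·1) = 1/9.

1/9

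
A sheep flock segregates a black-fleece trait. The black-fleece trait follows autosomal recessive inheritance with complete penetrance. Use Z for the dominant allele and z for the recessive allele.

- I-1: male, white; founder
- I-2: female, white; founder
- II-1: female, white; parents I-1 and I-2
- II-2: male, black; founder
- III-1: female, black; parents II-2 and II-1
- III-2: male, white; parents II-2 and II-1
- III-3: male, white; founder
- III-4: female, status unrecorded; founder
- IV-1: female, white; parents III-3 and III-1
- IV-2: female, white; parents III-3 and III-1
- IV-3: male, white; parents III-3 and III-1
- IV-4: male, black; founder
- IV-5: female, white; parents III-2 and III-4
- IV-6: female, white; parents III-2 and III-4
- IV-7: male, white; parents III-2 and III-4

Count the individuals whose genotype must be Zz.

Obligate heterozygotes: II-1 is white so carries Z and passed z to III-1 (zz), so II-1 is Zz; III-2 is white so carries Z and received z from II-2 (zz), so III-2 is Zz; IV-1 is white so carries Z and received z from III-1 (zz), so IV-1 is Zz; IV-2 is white so carries Z and received z from III-1 (zz), so IV-2 is Zz; IV-3 is white so carries Z and received z from III-1 (zz), so IV-3 is Zz.
Every other individual is either homozygous by phenotype or has at least one consistent homozygous assignment, so the count is 5.

5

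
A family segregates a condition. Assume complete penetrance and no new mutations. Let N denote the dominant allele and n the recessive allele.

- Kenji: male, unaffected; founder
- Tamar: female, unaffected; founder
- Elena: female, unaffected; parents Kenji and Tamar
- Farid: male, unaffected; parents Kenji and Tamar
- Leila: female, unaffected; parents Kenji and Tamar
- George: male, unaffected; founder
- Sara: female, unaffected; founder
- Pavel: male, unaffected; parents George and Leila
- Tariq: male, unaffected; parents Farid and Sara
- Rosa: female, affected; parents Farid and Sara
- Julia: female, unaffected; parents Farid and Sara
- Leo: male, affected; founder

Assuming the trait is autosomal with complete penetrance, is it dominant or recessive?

recessive

Farid and Sara are both unaffected yet have an affected child Rosa. Under dominance, an affected child requires at least one affected parent, so the trait cannot be dominant.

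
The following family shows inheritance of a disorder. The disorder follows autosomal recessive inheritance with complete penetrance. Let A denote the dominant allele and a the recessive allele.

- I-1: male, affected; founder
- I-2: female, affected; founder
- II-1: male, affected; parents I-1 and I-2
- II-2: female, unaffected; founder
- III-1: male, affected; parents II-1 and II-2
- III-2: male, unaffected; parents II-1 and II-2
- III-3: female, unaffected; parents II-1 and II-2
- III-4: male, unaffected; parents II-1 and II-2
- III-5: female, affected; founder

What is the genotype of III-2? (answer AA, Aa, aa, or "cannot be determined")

From phenotype alone, III-2 is AA or Aa.
III-2 is unaffected so carries A and received a from II-1 (aa), so III-2 is Aa.

Aa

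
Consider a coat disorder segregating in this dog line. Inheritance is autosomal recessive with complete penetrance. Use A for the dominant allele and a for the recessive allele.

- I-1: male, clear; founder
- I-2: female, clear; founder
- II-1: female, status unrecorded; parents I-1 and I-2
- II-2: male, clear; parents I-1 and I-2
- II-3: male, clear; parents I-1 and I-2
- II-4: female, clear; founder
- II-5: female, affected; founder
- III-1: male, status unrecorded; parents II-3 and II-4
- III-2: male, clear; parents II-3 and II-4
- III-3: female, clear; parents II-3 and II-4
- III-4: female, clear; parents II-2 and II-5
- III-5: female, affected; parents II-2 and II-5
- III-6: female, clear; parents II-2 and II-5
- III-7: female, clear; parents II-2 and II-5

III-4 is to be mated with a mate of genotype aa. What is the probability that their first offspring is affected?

1/2

III-4 is clear so carries A and received a from II-5 (aa), so III-4 is Aa.
The cross gives 1/2 Aa : 1/2 aa, so P(offspring is affected) = 1/2.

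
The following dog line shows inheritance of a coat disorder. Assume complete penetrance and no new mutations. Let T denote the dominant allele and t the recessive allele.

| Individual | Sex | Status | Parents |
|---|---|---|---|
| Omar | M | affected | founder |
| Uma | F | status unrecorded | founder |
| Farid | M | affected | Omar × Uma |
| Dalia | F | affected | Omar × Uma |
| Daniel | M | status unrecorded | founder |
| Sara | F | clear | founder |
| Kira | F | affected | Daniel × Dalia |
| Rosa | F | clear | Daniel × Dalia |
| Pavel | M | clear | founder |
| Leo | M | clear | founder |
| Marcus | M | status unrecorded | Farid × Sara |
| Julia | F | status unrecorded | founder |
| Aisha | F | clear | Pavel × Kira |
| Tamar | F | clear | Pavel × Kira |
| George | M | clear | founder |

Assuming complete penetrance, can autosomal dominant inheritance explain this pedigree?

A consistent assignment under autosomal dominant exists: Omar TT, Uma Tt, Farid TT, Dalia Tt, Daniel Tt, Sara tt, Kira Tt, Rosa tt, Pavel tt, Leo tt, Marcus Tt, Julia TT, Aisha tt, Tamar tt, George tt.
In this assignment every recorded phenotype matches its genotype and every non-founder's genotype is obtainable from its parents' genotypes, so the pedigree is consistent.

Yes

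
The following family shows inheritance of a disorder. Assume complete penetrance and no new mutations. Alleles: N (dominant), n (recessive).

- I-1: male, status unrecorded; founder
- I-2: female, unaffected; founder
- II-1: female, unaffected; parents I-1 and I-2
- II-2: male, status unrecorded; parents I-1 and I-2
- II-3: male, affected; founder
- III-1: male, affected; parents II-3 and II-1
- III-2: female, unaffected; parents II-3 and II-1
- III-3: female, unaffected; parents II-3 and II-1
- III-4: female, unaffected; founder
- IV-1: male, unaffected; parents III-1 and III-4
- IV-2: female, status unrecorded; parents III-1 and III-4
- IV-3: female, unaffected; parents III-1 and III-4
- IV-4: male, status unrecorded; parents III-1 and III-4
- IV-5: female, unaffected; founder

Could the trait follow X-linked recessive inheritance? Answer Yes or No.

A consistent assignment under X-linked recessive exists: I-1 X^N Y, I-2 X^N X^n, II-1 X^N X^n, II-2 X^N Y, II-3 X^n Y, III-1 X^n Y, III-2 X^N X^n, III-3 X^N X^n, III-4 X^N X^N, IV-1 X^N Y, IV-2 X^N X^n, IV-3 X^N X^n, IV-4 X^N Y, IV-5 X^N X^N.
In this assignment every recorded phenotype matches its genotype and every non-founder's genotype is obtainable from its parents' genotypes, so the pedigree is consistent.

Yes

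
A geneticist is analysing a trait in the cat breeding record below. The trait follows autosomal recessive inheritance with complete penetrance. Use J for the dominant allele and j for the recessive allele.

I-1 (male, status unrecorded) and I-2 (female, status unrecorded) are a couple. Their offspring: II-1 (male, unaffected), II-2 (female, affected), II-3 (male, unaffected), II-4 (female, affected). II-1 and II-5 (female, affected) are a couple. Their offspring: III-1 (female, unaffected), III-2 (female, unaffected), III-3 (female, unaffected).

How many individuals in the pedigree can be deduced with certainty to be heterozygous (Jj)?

3

Obligate heterozygotes: III-1 is unaffected so carries J and received j from II-5 (jj), so III-1 is Jj; III-2 is unaffected so carries J and received j from II-5 (jj), so III-2 is Jj; III-3 is unaffected so carries J and received j from II-5 (jj), so III-3 is Jj.
Every other individual is either homozygous by phenotype or has at least one consistent homozygous assignment, so the count is 3.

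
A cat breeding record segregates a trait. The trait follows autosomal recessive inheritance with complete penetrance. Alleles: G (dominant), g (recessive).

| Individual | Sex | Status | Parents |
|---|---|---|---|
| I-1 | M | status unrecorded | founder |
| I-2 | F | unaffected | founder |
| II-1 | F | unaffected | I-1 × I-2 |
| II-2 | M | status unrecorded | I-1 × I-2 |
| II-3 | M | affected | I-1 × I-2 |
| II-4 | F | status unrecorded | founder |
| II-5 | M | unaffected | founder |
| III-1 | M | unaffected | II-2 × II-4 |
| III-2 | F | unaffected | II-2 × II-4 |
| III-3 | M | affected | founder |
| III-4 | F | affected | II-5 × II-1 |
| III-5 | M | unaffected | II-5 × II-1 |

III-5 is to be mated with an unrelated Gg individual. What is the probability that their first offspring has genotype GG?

1/3

II-5 is unaffected so carries G and passed g to III-4 (gg), so II-5 is Gg.
II-1 is unaffected so carries G and passed g to III-4 (gg), so II-1 is Gg.
III-5 is an unaffected offspring of II-5 (Gg) × II-1 (Gg), whose cross gives 1/4 GG : 1/2 Gg : 1/4 gg; conditioning on being unaffected, III-5 is GG with probability 1/3, Gg with probability 2/3.
Summing over parental genotype combinations, P(offspring has genotype GG) = 1/3·1/2 + 2/3·1/4 = 1/3.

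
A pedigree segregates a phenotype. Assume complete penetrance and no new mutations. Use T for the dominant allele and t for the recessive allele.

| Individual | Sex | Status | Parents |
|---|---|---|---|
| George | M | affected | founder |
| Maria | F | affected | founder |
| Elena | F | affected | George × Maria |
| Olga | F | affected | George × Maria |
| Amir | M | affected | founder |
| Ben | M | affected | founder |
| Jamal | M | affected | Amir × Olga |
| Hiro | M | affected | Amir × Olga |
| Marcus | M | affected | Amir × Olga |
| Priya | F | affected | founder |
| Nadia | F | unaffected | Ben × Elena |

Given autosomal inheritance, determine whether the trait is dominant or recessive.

dominant

Ben and Elena are both affected yet have an unaffected child Nadia. Under a recessive model two affected parents are homozygous and every child would be affected, so the trait cannot be recessive.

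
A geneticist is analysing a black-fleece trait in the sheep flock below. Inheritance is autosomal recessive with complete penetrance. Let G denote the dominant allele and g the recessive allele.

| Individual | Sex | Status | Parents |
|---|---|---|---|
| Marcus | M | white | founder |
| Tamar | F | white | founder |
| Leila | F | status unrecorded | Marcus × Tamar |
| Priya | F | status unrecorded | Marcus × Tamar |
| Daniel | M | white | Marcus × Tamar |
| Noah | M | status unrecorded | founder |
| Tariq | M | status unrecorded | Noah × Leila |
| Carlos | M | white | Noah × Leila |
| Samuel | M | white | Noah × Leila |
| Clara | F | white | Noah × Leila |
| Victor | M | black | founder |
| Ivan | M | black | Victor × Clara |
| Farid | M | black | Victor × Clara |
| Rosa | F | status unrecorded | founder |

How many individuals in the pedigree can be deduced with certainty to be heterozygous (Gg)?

Obligate heterozygotes: Clara is white so carries G and passed g to Ivan (gg), so Clara is Gg.
Every other individual is either homozygous by phenotype or has at least one consistent homozygous assignment, so the count is 1.

1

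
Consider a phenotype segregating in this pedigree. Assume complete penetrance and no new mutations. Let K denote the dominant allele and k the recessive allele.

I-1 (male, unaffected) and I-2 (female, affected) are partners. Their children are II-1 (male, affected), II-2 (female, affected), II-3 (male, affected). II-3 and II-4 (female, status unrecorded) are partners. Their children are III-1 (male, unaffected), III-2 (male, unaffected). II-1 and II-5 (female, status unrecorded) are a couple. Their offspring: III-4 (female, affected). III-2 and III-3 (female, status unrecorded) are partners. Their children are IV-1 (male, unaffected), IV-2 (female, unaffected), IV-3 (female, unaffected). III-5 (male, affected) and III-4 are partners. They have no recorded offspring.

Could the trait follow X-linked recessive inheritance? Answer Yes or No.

No

Under X-linked recessive, II-2 (affected, female) cannot arise from I-1 (unaffected) × I-2 (affected).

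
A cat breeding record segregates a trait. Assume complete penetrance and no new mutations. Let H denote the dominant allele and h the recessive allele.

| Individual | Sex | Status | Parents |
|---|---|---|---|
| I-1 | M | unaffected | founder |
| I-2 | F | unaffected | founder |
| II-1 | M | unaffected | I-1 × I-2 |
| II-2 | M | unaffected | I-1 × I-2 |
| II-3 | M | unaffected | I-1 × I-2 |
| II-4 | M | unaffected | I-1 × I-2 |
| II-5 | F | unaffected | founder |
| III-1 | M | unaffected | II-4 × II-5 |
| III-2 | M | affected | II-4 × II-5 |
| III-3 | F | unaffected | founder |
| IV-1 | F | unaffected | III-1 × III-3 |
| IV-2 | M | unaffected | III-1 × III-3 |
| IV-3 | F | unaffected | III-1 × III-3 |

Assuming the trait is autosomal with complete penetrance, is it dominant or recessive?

recessive

II-4 and II-5 are both unaffected yet have an affected child III-2. Under dominance, an affected child requires at least one affected parent, so the trait cannot be dominant.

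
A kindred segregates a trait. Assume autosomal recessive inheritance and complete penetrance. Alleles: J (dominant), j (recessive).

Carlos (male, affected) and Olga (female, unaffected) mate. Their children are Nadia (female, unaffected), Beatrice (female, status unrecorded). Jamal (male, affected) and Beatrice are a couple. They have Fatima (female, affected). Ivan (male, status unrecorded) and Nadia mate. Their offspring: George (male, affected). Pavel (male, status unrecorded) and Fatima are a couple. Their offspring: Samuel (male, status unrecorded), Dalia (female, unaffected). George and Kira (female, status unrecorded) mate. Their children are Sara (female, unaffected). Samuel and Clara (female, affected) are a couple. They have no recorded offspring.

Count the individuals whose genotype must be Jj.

3

Obligate heterozygotes: Nadia is unaffected so carries J and received j from Carlos (jj), so Nadia is Jj; Dalia is unaffected so carries J and received j from Fatima (jj), so Dalia is Jj; Sara is unaffected so carries J and received j from George (jj), so Sara is Jj.
Every other individual is either homozygous by phenotype or has at least one consistent homozygous assignment, so the count is 3.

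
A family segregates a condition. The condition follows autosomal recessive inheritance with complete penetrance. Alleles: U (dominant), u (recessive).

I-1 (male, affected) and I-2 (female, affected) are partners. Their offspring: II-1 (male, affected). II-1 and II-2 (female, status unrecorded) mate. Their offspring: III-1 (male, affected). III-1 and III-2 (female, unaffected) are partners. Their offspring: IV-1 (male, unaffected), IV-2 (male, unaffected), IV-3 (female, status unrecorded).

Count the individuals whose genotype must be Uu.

2

Obligate heterozygotes: IV-1 is unaffected so carries U and received u from III-1 (uu), so IV-1 is Uu; IV-2 is unaffected so carries U and received u from III-1 (uu), so IV-2 is Uu.
Every other individual is either homozygous by phenotype or has at least one consistent homozygous assignment, so the count is 2.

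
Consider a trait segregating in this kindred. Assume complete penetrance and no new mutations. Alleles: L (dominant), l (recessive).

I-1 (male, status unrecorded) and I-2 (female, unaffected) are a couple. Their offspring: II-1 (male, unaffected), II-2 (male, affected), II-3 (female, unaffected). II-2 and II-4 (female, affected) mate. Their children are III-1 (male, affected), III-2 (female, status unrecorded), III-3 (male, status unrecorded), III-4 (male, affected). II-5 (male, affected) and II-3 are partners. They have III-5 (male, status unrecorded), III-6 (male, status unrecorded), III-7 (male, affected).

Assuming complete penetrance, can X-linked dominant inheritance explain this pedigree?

Under X-linked dominant, II-2 (affected, male) cannot arise from I-1 (unrecorded) × I-2 (unaffected).

No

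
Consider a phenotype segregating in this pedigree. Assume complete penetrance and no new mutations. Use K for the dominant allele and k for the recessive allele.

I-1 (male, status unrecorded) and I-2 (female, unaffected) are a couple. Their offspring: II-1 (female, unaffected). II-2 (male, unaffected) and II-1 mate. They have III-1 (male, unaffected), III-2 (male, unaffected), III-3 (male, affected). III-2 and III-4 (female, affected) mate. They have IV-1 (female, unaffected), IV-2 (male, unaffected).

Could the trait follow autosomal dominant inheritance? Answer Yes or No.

Under autosomal dominant, III-3 (affected, male) cannot arise from II-2 (unaffected) × II-1 (unaffected).

No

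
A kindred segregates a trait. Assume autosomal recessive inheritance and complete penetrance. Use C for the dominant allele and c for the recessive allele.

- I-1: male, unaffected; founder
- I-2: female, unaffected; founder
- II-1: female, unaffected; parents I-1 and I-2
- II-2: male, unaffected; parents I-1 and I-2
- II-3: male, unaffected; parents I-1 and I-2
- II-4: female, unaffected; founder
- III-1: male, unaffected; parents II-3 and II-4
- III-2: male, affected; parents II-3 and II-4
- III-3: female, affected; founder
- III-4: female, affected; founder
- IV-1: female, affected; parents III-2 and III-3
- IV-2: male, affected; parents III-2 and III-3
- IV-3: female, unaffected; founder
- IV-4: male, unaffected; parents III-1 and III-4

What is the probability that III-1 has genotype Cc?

1/2

II-3 is unaffected so carries C and passed c to III-2 (cc), so II-3 is Cc.
II-4 is unaffected so carries C and passed c to III-2 (cc), so II-4 is Cc.
Their cross gives offspring ratios 1/4 CC : 1/2 Cc : 1/4 cc. Conditioning on III-1 being unaffected, P(Cc) = 1/2 / 3/4 = 2/3 before taking III-1's own offspring into account.
III-4 is affected, so III-4 is cc.
Now use III-1's offspring. Probability of each recorded status — unaffected son IV-4: 1/2 if III-1 is Cc, 1 if CC.
Bayes: P(Cc) = 2/3·1/2 / (2/3·1/2 + 1/3·1) = 1/2.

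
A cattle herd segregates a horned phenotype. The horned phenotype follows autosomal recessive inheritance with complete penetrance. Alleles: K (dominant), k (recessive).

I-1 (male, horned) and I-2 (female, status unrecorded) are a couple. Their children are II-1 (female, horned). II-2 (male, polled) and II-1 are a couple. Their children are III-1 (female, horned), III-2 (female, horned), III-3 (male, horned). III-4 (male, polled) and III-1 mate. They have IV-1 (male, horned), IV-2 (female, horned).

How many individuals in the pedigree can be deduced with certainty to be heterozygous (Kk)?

2

Obligate heterozygotes: II-2 is polled so carries K and passed k to III-1 (kk), so II-2 is Kk; III-4 is polled so carries K and passed k to IV-1 (kk), so III-4 is Kk.
Every other individual is either homozygous by phenotype or has at least one consistent homozygous assignment, so the count is 2.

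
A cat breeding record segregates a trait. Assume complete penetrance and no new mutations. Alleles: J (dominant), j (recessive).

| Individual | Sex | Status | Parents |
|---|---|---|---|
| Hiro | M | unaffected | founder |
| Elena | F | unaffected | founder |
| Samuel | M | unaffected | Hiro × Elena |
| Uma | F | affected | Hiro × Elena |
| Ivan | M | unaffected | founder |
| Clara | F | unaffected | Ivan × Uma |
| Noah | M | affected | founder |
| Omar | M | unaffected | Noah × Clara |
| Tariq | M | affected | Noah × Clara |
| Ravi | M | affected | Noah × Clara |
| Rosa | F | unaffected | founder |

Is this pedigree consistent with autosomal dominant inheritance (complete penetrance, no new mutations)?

Under autosomal dominant, Uma (affected, female) cannot arise from Hiro (unaffected) × Elena (unaffected).

No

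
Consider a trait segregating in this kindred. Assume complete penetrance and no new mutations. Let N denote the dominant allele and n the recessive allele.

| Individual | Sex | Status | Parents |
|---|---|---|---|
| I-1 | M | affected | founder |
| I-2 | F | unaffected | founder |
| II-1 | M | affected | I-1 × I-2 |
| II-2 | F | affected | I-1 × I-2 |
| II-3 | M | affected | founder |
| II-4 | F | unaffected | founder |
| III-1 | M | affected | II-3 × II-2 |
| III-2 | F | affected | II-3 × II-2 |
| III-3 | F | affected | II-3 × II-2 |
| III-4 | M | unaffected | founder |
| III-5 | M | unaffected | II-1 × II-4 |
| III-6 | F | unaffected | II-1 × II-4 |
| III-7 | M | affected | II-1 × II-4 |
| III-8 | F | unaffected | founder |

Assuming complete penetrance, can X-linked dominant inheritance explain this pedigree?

No

Under X-linked dominant, II-1 (affected, male) cannot arise from I-1 (affected) × I-2 (unaffected).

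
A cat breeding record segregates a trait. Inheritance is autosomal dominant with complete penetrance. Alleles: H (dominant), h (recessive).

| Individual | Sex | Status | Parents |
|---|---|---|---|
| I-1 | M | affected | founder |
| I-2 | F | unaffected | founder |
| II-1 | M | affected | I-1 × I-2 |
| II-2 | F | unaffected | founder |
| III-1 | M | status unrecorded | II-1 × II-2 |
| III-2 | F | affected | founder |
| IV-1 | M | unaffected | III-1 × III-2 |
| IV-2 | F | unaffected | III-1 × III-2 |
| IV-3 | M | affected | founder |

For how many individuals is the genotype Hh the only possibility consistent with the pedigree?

2

Obligate heterozygotes: II-1 is affected so carries H and received h from I-2 (hh), so II-1 is Hh; III-2 is affected so carries H and passed h to IV-1 (hh), so III-2 is Hh.
Every other individual is either homozygous by phenotype or has at least one consistent homozygous assignment, so the count is 2.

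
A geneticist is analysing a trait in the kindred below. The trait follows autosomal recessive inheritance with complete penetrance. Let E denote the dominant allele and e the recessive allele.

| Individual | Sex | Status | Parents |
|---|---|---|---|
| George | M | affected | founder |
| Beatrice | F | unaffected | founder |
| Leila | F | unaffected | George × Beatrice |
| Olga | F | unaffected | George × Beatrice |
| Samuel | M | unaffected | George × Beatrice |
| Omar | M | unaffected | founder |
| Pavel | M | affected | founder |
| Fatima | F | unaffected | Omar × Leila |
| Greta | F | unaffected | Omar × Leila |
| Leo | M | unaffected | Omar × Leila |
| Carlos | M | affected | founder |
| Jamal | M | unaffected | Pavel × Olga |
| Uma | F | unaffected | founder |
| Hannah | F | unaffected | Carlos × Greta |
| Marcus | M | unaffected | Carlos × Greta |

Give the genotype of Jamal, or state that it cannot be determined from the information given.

Ee

From phenotype alone, Jamal is EE or Ee.
Jamal is unaffected so carries E and received e from Pavel (ee), so Jamal is Ee.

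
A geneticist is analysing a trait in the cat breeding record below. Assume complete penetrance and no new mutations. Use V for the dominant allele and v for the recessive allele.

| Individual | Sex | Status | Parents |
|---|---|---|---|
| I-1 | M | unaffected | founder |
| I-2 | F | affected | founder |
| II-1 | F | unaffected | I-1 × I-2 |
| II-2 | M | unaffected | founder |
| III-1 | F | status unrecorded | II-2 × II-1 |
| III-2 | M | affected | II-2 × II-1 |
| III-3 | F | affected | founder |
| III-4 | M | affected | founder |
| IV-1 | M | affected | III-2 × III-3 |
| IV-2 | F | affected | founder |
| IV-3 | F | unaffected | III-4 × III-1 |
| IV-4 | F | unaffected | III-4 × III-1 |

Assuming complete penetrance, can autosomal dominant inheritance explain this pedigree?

No

Under autosomal dominant, III-2 (affected, male) cannot arise from II-2 (unaffected) × II-1 (unaffected).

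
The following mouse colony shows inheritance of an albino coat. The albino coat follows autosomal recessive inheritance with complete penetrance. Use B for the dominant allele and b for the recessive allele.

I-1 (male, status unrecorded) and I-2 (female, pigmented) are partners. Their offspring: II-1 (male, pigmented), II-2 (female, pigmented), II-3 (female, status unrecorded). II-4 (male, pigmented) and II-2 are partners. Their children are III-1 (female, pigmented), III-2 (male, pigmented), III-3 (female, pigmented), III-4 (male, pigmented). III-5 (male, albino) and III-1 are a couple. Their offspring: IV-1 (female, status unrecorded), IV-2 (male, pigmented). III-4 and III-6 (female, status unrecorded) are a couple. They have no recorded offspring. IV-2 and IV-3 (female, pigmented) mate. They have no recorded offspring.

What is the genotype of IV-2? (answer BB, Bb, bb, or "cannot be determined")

Bb

From phenotype alone, IV-2 is BB or Bb.
IV-2 is pigmented so carries B and received b from III-5 (bb), so IV-2 is Bb.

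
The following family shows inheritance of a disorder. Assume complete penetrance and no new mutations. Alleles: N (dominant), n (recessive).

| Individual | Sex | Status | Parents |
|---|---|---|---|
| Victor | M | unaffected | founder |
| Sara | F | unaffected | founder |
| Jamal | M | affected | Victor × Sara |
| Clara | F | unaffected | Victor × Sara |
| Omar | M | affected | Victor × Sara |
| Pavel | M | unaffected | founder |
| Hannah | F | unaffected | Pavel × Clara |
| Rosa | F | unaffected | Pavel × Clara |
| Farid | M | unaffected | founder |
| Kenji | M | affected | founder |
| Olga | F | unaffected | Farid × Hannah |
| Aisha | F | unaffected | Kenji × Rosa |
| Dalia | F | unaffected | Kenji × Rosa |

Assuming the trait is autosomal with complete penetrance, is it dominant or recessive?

recessive

Victor and Sara are both unaffected yet have an affected child Jamal. Under dominance, an affected child requires at least one affected parent, so the trait cannot be dominant.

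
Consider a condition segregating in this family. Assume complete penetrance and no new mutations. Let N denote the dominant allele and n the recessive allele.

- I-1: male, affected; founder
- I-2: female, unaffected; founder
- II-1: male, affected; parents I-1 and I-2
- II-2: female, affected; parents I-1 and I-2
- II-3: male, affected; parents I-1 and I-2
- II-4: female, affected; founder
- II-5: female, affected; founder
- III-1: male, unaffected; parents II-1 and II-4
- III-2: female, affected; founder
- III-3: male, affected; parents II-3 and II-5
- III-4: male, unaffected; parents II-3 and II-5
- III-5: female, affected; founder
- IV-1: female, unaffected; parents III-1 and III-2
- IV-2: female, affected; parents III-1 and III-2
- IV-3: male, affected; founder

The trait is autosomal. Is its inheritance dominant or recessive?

II-1 and II-4 are both affected yet have an unaffected child III-1. Under a recessive model two affected parents are homozygous and every child would be affected, so the trait cannot be recessive.

dominant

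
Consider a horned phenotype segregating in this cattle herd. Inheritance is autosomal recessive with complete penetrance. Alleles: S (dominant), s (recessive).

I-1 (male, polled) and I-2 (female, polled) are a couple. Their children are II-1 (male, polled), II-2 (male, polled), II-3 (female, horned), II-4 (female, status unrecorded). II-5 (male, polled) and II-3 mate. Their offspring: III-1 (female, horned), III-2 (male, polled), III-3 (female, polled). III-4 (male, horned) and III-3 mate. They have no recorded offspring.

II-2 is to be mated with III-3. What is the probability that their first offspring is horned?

I-1 is polled so carries S and passed s to II-3 (ss), so I-1 is Ss.
I-2 is polled so carries S and passed s to II-3 (ss), so I-2 is Ss.
II-2 is a polled offspring of I-1 (Ss) × I-2 (Ss), whose cross gives 1/4 SS : 1/2 Ss : 1/4 ss; conditioning on being polled, II-2 is SS with probability 1/3, Ss with probability 2/3.
III-3 is polled so carries S and received s from II-3 (ss), so III-3 is Ss.
Summing over parental genotype combinations, P(offspring is horned) = 2/3·1/4 = 1/6.

1/6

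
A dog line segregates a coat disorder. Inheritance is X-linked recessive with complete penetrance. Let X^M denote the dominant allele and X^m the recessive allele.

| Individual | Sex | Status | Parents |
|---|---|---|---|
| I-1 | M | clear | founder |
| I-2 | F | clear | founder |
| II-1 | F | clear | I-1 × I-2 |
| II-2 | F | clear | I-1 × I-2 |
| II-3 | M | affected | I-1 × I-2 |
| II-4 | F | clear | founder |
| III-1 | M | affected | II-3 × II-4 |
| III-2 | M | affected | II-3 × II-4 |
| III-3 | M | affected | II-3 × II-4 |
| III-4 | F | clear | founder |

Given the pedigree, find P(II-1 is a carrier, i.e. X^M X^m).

I-1 is clear, so I-1 is X^M Y.
I-2 is clear so carries M and passed m to II-3 (X^m Y), so I-2 is X^M X^m.
Their cross gives offspring ratios 1/2 X^M X^M : 1/2 X^M X^m. Conditioning on II-1 being clear, P(X^M X^m) = 1/2 / 1 = 1/2.

1/2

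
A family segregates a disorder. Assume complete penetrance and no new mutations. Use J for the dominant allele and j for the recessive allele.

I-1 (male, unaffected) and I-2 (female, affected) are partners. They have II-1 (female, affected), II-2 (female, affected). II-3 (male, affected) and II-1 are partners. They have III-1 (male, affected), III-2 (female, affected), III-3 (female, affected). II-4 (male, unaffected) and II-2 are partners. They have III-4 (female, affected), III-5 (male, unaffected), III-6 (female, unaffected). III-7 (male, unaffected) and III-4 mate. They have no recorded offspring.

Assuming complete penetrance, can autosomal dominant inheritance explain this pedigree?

Yes

A consistent assignment under autosomal dominant exists: I-1 jj, I-2 JJ, II-1 Jj, II-2 Jj, II-3 JJ, II-4 jj, III-1 JJ, III-2 JJ, III-3 JJ, III-4 Jj, III-5 jj, III-6 jj, III-7 jj.
In this assignment every recorded phenotype matches its genotype and every non-founder's genotype is obtainable from its parents' genotypes, so the pedigree is consistent.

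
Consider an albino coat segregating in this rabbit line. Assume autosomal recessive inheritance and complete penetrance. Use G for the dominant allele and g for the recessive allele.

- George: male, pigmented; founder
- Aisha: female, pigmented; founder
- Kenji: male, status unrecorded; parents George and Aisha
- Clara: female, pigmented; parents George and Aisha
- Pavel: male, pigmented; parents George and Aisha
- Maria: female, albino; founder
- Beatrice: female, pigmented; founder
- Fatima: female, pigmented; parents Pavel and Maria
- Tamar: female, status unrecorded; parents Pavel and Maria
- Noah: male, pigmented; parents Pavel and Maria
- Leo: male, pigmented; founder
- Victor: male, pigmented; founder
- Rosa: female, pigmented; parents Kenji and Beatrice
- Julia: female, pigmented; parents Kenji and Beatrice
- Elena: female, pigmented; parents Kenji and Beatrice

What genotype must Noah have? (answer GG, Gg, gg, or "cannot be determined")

Gg

From phenotype alone, Noah is GG or Gg.
Noah is pigmented so carries G and received g from Maria (gg), so Noah is Gg.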